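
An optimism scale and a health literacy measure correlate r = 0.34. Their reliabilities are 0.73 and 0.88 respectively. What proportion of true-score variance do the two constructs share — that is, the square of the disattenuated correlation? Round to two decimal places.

Disattenuated r = 0.34 / √(0.73 × 0.88) = 0.34 / 0.8015 = 0.4242.
Shared true-score variance = 0.4242² = 0.1799 ≈ 0.18.

0.18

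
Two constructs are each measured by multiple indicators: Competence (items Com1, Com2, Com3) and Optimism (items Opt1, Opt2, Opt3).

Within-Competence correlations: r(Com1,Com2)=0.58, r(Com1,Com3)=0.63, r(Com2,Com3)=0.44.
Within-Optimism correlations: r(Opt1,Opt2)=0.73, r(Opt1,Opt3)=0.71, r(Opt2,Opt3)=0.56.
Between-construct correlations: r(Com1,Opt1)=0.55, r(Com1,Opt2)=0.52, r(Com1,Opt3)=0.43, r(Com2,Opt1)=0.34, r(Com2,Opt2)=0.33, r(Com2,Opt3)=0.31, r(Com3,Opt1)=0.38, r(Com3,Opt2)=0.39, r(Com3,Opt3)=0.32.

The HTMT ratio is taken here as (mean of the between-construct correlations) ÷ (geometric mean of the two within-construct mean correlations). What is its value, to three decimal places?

0.655

Between-construct mean = 3.57/9 = 0.3967.
Mean within-Com = 1.65/3 = 0.5500; mean within-Opt = 2.00/3 = 0.6667.
Geometric mean = √(0.5500 × 0.6667) = 0.6055.
HTMT = 0.3967 / 0.6055 = 0.655.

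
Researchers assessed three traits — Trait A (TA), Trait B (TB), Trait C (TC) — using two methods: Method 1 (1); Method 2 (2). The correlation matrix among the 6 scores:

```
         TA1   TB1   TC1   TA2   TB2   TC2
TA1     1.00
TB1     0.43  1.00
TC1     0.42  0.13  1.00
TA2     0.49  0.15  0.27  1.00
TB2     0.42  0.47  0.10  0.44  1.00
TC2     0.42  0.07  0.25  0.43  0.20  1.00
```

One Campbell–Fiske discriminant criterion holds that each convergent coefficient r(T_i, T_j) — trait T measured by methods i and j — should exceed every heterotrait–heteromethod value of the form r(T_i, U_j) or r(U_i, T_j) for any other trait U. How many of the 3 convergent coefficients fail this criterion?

Convergent coefficients and their comparison sets:
TA (methods 1·2): 0.49 vs {0.42, 0.15, 0.42, 0.27} → pass.
TB (methods 1·2): 0.47 vs {0.15, 0.42, 0.07, 0.10} → pass.
TC (methods 1·2): 0.25 vs {0.27, 0.42, 0.10, 0.07} → fail.
1 of 3 fail.

1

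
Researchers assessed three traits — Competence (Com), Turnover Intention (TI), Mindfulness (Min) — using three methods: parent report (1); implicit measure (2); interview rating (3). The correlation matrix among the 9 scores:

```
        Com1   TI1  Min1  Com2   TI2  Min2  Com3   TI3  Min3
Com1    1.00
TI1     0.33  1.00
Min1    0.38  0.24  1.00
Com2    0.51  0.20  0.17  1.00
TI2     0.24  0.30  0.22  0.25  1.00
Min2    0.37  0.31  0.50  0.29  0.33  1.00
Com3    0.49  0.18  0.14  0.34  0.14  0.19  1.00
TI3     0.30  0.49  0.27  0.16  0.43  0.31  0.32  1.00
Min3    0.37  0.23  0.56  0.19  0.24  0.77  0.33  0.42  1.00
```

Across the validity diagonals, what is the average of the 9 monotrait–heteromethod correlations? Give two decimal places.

Convergent values: 0.51, 0.49, 0.34, 0.30, 0.49, 0.43, 0.50, 0.56, 0.77; mean = 4.39/9 = 0.49.

0.49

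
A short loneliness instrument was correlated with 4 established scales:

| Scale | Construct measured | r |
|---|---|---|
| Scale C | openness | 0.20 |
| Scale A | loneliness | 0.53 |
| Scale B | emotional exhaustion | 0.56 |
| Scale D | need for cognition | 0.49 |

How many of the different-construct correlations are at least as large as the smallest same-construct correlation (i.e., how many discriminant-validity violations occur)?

1

Convergent (same construct = loneliness): Scale A.
Smallest convergent = 0.53. Discriminant values: 0.20, 0.56, 0.49; count ≥ 0.53 → 1.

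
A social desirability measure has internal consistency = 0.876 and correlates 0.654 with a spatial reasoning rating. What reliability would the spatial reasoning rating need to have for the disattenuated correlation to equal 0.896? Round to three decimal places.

0.608

r_true = r_obs / √(r_xx · r_yy) ⇒ 0.896 = 0.654 / √(0.876 · r_yy).
√(0.876 · r_yy) = 0.654 / 0.896 = 0.7299; 0.876 · r_yy = 0.5328; r_yy = 0.5328 / 0.876 ≈ 0.608.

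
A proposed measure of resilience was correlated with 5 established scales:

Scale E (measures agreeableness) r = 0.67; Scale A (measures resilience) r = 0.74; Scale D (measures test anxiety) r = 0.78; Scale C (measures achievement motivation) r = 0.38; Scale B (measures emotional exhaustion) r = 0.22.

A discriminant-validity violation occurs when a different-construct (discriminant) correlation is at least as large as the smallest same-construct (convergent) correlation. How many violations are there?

Convergent (same construct = resilience): Scale A.
Smallest convergent = 0.74. Discriminant values: 0.67, 0.78, 0.38, 0.22; count ≥ 0.74 → 1.

1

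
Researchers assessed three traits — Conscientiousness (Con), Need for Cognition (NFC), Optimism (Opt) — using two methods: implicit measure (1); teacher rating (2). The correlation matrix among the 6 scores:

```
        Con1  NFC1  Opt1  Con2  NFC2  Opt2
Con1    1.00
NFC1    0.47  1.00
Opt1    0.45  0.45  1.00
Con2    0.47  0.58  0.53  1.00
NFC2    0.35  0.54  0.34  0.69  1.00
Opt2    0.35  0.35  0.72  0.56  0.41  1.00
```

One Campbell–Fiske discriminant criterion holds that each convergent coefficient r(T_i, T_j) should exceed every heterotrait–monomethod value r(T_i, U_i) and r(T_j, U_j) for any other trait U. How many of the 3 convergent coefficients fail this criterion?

2

Convergent coefficients and their comparison sets:
Con (methods 1·2): 0.47 vs {0.47, 0.69, 0.45, 0.56} → fail.
NFC (methods 1·2): 0.54 vs {0.47, 0.69, 0.45, 0.41} → fail.
Opt (methods 1·2): 0.72 vs {0.45, 0.56, 0.45, 0.41} → pass.
2 of 3 fail.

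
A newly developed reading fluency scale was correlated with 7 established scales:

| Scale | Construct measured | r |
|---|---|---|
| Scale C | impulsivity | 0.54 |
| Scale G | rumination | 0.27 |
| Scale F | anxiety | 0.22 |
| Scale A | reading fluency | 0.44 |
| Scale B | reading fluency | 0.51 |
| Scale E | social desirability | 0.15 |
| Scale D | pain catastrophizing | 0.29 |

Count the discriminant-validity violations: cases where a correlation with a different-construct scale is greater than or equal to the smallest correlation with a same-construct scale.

1

Convergent (same construct = reading fluency): Scale A, Scale B.
Smallest convergent = 0.44. Discriminant values: 0.54, 0.27, 0.22, 0.15, 0.29; count ≥ 0.44 → 1.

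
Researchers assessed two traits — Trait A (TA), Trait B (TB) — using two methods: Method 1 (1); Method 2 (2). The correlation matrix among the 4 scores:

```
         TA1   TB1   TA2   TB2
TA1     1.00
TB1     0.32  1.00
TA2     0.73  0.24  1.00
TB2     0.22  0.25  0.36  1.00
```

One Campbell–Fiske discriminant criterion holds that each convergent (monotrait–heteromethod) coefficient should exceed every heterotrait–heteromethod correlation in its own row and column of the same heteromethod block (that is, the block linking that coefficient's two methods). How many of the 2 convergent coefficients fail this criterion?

Checking each validity diagonal entry against its comparison values:
TA (methods 1·2): 0.73 vs {0.22, 0.24} → pass.
TB (methods 1·2): 0.25 vs {0.24, 0.22} → pass.
0 of 2 fail.

0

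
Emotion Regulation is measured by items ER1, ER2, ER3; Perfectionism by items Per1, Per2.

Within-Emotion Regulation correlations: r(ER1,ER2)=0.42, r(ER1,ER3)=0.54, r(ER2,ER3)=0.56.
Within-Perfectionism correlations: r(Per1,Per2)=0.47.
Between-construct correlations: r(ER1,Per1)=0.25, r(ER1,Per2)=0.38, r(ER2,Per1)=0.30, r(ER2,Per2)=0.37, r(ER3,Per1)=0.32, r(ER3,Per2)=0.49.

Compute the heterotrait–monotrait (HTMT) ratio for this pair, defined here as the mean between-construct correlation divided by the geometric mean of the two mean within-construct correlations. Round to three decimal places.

Mean between = 2.11/6 = 0.3517.
Mean within-ER = 1.52/3 = 0.5067; mean within-Per = 0.47/1 = 0.4700.
Geometric mean = √(0.5067 × 0.4700) = 0.4880.
HTMT = 0.3517 / 0.4880 = 0.721.

0.721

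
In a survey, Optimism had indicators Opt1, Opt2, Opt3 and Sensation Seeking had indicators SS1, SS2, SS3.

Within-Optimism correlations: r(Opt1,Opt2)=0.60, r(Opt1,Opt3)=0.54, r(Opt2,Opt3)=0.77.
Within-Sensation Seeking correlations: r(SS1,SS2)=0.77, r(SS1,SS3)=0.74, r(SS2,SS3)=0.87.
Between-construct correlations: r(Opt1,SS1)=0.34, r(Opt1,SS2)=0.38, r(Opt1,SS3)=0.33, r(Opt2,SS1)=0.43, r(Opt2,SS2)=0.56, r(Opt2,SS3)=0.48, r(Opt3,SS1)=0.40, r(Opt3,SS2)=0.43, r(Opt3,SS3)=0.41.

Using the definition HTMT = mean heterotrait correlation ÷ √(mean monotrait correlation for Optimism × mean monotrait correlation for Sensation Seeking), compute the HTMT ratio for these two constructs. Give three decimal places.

Mean heterotrait r = 3.76/9 = 0.4178.
Mean within-Opt = 1.91/3 = 0.6367; mean within-SS = 2.38/3 = 0.7933.
Geometric mean = √(0.6367 × 0.7933) = 0.7107.
HTMT = 0.4178 / 0.7107 = 0.588.

0.588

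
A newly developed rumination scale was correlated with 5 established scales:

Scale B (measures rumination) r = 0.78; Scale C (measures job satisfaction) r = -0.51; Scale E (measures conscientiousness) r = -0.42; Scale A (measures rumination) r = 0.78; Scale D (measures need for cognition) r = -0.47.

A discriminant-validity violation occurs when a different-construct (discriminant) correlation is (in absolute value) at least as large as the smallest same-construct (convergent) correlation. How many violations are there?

Convergent (same construct = rumination): Scale B, Scale A.
Smallest convergent = 0.78. Discriminant |r|: 0.51, 0.42, 0.47; count ≥ 0.78 → 0.

0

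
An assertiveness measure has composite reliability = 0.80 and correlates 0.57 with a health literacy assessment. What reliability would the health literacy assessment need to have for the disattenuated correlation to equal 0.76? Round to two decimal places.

0.70

r_true = r_obs / √(r_xx · r_yy) ⇒ 0.76 = 0.57 / √(0.80 · r_yy).
√(0.80 · r_yy) = 0.57 / 0.76 = 0.7500; 0.80 · r_yy = 0.5625; r_yy = 0.5625 / 0.80 ≈ 0.70.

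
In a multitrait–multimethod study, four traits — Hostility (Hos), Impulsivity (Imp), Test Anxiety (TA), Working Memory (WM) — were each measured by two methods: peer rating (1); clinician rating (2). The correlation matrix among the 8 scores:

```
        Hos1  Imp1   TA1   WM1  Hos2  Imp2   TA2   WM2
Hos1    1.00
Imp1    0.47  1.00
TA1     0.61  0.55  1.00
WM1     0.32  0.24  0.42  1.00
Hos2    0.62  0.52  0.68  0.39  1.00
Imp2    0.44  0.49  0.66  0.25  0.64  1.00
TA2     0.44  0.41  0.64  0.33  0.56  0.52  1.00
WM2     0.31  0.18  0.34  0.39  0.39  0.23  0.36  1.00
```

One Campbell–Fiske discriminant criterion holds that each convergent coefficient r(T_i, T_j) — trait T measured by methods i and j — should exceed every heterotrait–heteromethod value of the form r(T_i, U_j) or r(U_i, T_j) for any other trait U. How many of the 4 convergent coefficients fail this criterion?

Each convergent coefficient versus the relevant comparison correlations:
Hos (methods 1·2): 0.62 vs {0.44, 0.52, 0.44, 0.68, 0.31, 0.39} → fail.
Imp (methods 1·2): 0.49 vs {0.52, 0.44, 0.41, 0.66, 0.18, 0.25} → fail.
TA (methods 1·2): 0.64 vs {0.68, 0.44, 0.66, 0.41, 0.34, 0.33} → fail.
WM (methods 1·2): 0.39 vs {0.39, 0.31, 0.25, 0.18, 0.33, 0.34} → fail.
4 of 4 fail.

4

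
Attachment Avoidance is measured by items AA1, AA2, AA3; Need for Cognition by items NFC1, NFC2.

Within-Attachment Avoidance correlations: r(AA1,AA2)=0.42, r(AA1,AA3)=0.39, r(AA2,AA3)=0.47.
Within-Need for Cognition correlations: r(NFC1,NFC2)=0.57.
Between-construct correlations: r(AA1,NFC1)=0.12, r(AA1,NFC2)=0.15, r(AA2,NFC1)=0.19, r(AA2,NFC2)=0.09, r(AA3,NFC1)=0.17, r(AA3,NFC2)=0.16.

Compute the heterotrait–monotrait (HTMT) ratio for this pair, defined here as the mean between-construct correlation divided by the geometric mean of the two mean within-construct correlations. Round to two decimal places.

0.30

Mean heterotrait r = 0.88/6 = 0.1467.
Mean within-AA = 1.28/3 = 0.4267; mean within-NFC = 0.57/1 = 0.5700.
Geometric mean = √(0.4267 × 0.5700) = 0.4932.
HTMT = 0.1467 / 0.4932 = 0.30.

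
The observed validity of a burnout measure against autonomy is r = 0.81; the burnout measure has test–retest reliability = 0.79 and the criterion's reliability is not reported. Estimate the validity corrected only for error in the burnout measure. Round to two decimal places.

0.91

Single correction: r_c = r_obs / √r_xx = 0.81 / √0.79 = 0.81 / 0.8888 ≈ 0.91.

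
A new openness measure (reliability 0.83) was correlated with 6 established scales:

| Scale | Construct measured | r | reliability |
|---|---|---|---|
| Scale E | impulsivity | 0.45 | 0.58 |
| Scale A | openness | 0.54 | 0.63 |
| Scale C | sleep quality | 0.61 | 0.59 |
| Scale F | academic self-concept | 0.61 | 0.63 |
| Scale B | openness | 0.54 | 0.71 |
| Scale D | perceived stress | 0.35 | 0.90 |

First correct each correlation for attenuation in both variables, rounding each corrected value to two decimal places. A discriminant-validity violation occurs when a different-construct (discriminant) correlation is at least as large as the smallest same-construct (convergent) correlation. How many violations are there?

Disattenuated r (r / √(r_scale · r_new)):
  Scale E (disc): 0.45 / √(0.58·0.83) = 0.65
  Scale A (conv): 0.54 / √(0.63·0.83) = 0.75
  Scale C (disc): 0.61 / √(0.59·0.83) = 0.87
  Scale F (disc): 0.61 / √(0.63·0.83) = 0.84
  Scale B (conv): 0.54 / √(0.71·0.83) = 0.70
  Scale D (disc): 0.35 / √(0.90·0.83) = 0.40
Smallest convergent = 0.70. Discriminant values: 0.65, 0.87, 0.84, 0.40; count ≥ 0.70 → 2.

2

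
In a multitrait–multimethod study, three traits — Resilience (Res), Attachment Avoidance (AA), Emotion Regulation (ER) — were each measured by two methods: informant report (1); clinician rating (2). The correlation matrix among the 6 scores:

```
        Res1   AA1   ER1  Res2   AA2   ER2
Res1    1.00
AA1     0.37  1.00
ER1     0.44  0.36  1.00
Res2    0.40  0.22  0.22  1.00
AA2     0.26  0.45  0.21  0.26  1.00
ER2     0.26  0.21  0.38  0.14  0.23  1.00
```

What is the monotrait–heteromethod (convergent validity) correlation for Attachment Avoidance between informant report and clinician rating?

Same trait (AA), different methods: r(AA1, AA2) = 0.45.

0.45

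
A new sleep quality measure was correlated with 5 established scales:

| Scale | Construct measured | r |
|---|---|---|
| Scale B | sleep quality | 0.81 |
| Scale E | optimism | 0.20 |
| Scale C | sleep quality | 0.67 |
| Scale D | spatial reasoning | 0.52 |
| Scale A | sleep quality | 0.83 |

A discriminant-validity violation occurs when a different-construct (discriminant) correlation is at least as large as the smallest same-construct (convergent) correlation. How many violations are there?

Convergent (same construct = sleep quality): Scale B, Scale C, Scale A.
Smallest convergent = 0.67. Discriminant values: 0.20, 0.52; count ≥ 0.67 → 0.

0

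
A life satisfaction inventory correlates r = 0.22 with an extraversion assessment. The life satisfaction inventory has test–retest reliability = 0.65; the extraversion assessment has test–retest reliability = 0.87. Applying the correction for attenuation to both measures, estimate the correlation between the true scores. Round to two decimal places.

r_true = r_obs / √(r_xx · r_yy) = 0.22 / √(0.65 × 0.87) = 0.22 / √0.5655 = 0.22 / 0.7520 ≈ 0.29.

0.29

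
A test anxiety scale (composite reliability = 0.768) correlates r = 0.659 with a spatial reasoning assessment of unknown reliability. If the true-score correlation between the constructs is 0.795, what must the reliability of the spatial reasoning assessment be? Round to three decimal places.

r_true = r_obs / √(r_xx · r_yy) ⇒ 0.795 = 0.659 / √(0.768 · r_yy).
√(0.768 · r_yy) = 0.659 / 0.795 = 0.8289; 0.768 · r_yy = 0.6871; r_yy = 0.6871 / 0.768 ≈ 0.895.

0.895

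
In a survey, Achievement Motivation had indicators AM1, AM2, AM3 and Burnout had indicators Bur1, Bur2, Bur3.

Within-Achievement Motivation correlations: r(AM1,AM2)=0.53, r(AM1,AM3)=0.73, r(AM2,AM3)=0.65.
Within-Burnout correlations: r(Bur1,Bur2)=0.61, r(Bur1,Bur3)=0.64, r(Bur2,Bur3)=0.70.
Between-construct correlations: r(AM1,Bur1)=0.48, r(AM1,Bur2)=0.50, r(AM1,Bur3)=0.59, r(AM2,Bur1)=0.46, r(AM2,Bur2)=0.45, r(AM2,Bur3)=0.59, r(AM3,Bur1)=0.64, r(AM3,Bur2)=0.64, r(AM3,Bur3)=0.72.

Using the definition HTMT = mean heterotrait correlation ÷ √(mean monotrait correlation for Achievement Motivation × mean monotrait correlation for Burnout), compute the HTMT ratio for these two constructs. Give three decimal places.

0.876

Mean heterotrait r = 5.07/9 = 0.5633.
Mean within-AM = 1.91/3 = 0.6367; mean within-Bur = 1.95/3 = 0.6500.
Geometric mean = √(0.6367 × 0.6500) = 0.6433.
HTMT = 0.5633 / 0.6433 = 0.876.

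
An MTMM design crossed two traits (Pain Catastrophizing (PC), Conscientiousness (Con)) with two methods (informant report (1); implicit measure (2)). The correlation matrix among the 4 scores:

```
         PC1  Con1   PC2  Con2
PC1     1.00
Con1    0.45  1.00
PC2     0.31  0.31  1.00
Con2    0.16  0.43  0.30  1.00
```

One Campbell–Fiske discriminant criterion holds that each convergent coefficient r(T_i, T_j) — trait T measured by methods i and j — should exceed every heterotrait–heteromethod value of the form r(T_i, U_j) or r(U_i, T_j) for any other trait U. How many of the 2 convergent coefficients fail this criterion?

Each convergent coefficient versus the relevant comparison correlations:
PC (methods 1·2): 0.31 vs {0.16, 0.31} → fail.
Con (methods 1·2): 0.43 vs {0.31, 0.16} → pass.
1 of 2 fail.

1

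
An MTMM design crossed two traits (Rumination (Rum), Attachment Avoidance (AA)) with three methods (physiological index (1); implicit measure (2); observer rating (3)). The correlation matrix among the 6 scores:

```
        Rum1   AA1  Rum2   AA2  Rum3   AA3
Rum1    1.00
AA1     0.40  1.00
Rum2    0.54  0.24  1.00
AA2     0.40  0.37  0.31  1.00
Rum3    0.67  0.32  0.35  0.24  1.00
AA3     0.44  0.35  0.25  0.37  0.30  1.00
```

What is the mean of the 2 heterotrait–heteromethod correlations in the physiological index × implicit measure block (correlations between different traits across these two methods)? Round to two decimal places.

HTHM values (method 1 × method 2): 0.40, 0.24; mean = 0.64/2 = 0.32.

0.32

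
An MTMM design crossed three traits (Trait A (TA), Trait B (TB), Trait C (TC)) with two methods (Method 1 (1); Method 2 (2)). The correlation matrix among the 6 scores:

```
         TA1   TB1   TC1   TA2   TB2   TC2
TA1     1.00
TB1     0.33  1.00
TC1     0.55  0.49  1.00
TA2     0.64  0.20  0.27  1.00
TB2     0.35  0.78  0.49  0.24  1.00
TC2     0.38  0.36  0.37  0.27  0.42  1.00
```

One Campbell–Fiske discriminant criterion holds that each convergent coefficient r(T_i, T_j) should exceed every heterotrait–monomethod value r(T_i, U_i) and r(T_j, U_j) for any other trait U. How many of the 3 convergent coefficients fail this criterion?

1

Each convergent coefficient versus the relevant comparison correlations:
TA (methods 1·2): 0.64 vs {0.33, 0.24, 0.55, 0.27} → pass.
TB (methods 1·2): 0.78 vs {0.33, 0.24, 0.49, 0.42} → pass.
TC (methods 1·2): 0.37 vs {0.55, 0.27, 0.49, 0.42} → fail.
1 of 3 fail.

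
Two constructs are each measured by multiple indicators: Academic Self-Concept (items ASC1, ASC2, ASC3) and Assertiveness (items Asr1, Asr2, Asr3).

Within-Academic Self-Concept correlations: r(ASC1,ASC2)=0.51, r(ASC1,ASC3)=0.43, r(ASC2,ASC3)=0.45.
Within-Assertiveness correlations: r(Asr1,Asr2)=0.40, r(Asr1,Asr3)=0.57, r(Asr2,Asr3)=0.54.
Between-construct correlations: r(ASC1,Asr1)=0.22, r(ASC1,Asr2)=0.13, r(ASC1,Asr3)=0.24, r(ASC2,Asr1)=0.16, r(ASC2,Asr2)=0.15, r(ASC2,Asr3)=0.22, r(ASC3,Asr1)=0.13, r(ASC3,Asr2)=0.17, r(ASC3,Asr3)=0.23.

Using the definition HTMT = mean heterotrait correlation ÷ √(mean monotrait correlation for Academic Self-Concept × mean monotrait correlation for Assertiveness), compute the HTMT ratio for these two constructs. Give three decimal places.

0.380

Mean between = 1.65/9 = 0.1833.
Mean within-ASC = 1.39/3 = 0.4633; mean within-Asr = 1.51/3 = 0.5033.
Geometric mean = √(0.4633 × 0.5033) = 0.4829.
HTMT = 0.1833 / 0.4829 = 0.380.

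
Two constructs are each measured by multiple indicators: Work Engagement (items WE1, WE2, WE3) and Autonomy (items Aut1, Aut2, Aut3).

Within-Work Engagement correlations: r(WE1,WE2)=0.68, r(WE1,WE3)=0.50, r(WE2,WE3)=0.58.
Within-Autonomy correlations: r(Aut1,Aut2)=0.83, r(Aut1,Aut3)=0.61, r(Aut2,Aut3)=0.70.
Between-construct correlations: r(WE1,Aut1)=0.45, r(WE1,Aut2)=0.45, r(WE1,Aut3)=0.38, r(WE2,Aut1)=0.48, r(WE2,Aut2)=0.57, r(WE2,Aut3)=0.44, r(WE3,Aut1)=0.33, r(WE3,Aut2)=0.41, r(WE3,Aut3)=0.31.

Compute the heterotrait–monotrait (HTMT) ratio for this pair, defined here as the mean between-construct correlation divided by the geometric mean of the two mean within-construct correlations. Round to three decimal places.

Between-construct mean = 3.82/9 = 0.4244.
Mean within-WE = 1.76/3 = 0.5867; mean within-Aut = 2.14/3 = 0.7133.
Geometric mean = √(0.5867 × 0.7133) = 0.6469.
HTMT = 0.4244 / 0.6469 = 0.656.

0.656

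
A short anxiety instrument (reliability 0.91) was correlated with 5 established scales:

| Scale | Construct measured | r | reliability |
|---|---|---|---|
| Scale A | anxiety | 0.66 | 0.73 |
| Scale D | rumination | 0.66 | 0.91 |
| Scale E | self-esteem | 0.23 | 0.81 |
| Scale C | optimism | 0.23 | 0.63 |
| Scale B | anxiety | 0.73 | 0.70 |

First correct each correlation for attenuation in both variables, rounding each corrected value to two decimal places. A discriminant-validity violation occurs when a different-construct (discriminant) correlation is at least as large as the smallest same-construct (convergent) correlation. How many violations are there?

Disattenuated r (r / √(r_scale · r_new)):
  Scale A (conv): 0.66 / √(0.73·0.91) = 0.81
  Scale D (disc): 0.66 / √(0.91·0.91) = 0.73
  Scale E (disc): 0.23 / √(0.81·0.91) = 0.27
  Scale C (disc): 0.23 / √(0.63·0.91) = 0.30
  Scale B (conv): 0.73 / √(0.70·0.91) = 0.91
Smallest convergent = 0.81. Discriminant values: 0.73, 0.27, 0.30; count ≥ 0.81 → 0.

0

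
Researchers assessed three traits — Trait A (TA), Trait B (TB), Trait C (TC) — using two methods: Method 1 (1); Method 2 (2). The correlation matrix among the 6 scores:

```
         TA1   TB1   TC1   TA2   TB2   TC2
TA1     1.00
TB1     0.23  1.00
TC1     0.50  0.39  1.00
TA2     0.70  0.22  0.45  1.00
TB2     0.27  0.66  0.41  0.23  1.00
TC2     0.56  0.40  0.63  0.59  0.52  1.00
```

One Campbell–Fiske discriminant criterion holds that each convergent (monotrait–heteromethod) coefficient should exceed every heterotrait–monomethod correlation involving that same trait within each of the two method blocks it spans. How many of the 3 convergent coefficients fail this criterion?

0

Each convergent coefficient versus the relevant comparison correlations:
TA (methods 1·2): 0.70 vs {0.23, 0.23, 0.50, 0.59} → pass.
TB (methods 1·2): 0.66 vs {0.23, 0.23, 0.39, 0.52} → pass.
TC (methods 1·2): 0.63 vs {0.50, 0.59, 0.39, 0.52} → pass.
0 of 3 fail.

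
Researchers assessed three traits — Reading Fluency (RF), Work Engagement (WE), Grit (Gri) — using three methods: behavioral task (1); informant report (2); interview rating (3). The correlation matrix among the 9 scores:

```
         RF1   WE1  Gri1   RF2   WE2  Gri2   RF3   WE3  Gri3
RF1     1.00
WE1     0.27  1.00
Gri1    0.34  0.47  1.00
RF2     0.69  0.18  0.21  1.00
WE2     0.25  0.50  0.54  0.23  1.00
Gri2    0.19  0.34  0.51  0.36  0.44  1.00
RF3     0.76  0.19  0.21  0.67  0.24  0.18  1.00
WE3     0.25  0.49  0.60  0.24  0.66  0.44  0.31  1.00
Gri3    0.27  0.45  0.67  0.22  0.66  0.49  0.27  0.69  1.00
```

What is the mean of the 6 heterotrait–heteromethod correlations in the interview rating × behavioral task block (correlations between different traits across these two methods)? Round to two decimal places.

0.33

HTHM values (method 3 × method 1): 0.19, 0.21, 0.25, 0.60, 0.27, 0.45; mean = 1.97/6 = 0.33.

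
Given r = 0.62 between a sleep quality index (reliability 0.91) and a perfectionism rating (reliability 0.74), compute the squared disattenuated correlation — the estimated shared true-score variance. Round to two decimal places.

Disattenuated r = 0.62 / √(0.91 × 0.74) = 0.62 / 0.8206 = 0.7555.
Shared true-score variance = 0.7555² = 0.5708 ≈ 0.57.

0.57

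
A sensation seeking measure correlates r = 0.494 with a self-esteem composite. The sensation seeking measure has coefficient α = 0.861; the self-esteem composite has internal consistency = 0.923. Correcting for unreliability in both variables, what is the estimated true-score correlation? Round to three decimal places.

r_true = r_obs / √(r_xx · r_yy) = 0.494 / √(0.861 × 0.923) = 0.494 / √0.794703 = 0.494 / 0.8915 ≈ 0.554.

0.554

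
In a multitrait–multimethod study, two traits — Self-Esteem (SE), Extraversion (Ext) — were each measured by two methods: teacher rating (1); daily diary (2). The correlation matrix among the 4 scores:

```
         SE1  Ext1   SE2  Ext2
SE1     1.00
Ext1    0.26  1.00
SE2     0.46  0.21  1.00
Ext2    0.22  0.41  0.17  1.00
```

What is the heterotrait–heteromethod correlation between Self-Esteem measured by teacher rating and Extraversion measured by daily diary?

0.22

Different traits and methods: r(SE1, Ext2) = 0.22.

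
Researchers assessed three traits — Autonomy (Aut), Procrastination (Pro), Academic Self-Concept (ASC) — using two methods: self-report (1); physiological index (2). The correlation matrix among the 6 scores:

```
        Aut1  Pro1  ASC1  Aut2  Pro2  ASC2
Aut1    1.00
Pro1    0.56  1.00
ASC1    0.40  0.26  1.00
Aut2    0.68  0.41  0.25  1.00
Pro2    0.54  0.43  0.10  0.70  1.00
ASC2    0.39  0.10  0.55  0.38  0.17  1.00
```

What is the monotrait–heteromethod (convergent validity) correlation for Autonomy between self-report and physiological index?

0.68

Same trait (Aut), different methods: r(Aut1, Aut2) = 0.68.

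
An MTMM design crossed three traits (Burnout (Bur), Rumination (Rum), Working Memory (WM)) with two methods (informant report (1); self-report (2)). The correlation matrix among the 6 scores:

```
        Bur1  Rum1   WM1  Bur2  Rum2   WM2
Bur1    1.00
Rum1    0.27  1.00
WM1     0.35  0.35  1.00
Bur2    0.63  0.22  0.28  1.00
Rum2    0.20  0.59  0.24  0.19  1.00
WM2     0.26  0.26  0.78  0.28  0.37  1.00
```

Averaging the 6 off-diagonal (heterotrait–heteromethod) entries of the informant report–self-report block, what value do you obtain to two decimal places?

HTHM values (method 1 × method 2): 0.20, 0.26, 0.22, 0.26, 0.28, 0.24; mean = 1.46/6 = 0.24.

0.24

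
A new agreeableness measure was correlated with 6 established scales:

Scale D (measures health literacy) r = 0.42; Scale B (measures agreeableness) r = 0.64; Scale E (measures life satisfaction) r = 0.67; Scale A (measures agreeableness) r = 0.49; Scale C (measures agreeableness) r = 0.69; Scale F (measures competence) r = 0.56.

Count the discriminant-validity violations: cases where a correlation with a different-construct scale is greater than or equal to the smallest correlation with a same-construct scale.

Convergent (same construct = agreeableness): Scale B, Scale A, Scale C.
Smallest convergent = 0.49. Discriminant values: 0.42, 0.67, 0.56; count ≥ 0.49 → 2.

2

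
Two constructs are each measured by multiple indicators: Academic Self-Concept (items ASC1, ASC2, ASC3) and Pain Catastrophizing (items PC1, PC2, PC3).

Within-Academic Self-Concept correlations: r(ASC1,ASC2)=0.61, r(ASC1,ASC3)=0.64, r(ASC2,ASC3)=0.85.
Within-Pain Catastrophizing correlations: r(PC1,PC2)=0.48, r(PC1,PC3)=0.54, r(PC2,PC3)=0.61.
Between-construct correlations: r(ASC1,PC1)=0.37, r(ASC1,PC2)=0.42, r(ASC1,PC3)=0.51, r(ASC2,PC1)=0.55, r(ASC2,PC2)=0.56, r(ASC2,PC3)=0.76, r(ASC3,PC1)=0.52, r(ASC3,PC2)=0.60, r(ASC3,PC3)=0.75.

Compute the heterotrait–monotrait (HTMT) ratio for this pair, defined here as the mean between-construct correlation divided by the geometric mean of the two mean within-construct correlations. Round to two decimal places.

0.91

Mean heterotrait r = 5.04/9 = 0.5600.
Mean within-ASC = 2.10/3 = 0.7000; mean within-PC = 1.63/3 = 0.5433.
Geometric mean = √(0.7000 × 0.5433) = 0.6167.
HTMT = 0.5600 / 0.6167 = 0.91.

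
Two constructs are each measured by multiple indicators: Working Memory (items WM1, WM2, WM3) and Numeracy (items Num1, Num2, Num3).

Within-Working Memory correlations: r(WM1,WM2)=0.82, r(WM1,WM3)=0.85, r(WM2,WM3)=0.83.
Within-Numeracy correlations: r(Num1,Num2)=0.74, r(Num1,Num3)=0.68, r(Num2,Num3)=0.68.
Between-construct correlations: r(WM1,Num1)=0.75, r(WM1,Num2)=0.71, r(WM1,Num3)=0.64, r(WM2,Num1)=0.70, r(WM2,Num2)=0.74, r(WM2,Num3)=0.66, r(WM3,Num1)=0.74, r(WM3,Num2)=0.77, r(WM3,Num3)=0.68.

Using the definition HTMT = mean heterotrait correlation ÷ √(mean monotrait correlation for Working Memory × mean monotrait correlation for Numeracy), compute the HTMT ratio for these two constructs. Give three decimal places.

Between-construct mean = 6.39/9 = 0.7100.
Mean within-WM = 2.50/3 = 0.8333; mean within-Num = 2.10/3 = 0.7000.
Geometric mean = √(0.8333 × 0.7000) = 0.7637.
HTMT = 0.7100 / 0.7637 = 0.930.

0.930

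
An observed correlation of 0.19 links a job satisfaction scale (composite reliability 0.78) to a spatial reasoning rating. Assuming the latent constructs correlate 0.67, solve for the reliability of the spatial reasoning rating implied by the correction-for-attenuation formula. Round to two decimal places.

0.10

r_true = r_obs / √(r_xx · r_yy) ⇒ 0.67 = 0.19 / √(0.78 · r_yy).
√(0.78 · r_yy) = 0.19 / 0.67 = 0.2836; 0.78 · r_yy = 0.0804; r_yy = 0.0804 / 0.78 ≈ 0.10.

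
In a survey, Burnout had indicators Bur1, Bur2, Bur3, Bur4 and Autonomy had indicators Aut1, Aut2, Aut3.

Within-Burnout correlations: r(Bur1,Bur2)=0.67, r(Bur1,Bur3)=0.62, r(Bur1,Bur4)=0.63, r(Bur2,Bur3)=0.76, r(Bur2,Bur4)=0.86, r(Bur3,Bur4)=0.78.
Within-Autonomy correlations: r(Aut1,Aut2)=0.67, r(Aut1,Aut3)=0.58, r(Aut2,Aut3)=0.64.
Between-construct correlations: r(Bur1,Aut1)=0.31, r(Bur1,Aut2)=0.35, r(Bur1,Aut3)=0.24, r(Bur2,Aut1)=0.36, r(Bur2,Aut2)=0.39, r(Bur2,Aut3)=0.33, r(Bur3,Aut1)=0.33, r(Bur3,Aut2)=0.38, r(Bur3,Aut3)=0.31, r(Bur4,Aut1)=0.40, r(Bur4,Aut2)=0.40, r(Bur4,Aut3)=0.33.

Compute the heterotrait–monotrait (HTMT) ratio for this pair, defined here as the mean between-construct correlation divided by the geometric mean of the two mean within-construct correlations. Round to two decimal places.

Mean between = 4.13/12 = 0.3442.
Mean within-Bur = 4.32/6 = 0.7200; mean within-Aut = 1.89/3 = 0.6300.
Geometric mean = √(0.7200 × 0.6300) = 0.6735.
HTMT = 0.3442 / 0.6735 = 0.51.

0.51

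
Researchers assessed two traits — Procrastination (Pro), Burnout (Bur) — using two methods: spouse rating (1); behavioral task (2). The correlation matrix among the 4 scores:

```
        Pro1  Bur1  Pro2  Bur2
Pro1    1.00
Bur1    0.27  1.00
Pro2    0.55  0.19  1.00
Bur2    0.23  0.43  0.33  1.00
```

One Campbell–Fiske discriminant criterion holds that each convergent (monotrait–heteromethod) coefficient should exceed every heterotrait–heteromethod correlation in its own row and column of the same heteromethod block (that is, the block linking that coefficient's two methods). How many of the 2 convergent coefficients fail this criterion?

0

Checking each validity diagonal entry against its comparison values:
Pro (methods 1·2): 0.55 vs {0.23, 0.19} → pass.
Bur (methods 1·2): 0.43 vs {0.19, 0.23} → pass.
0 of 2 fail.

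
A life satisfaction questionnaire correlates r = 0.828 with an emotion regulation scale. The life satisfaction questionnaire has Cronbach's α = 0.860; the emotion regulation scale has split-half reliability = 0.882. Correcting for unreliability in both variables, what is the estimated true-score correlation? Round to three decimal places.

r_true = r_obs / √(r_xx · r_yy) = 0.828 / √(0.860 × 0.882) = 0.828 / √0.758520 = 0.828 / 0.8709 ≈ 0.951.

0.951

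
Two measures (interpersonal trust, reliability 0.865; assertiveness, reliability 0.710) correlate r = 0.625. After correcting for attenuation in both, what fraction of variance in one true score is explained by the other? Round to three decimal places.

0.636

Disattenuated r = 0.625 / √(0.865 × 0.710) = 0.625 / 0.7837 = 0.7975.
Shared true-score variance = 0.7975² = 0.6360 ≈ 0.636.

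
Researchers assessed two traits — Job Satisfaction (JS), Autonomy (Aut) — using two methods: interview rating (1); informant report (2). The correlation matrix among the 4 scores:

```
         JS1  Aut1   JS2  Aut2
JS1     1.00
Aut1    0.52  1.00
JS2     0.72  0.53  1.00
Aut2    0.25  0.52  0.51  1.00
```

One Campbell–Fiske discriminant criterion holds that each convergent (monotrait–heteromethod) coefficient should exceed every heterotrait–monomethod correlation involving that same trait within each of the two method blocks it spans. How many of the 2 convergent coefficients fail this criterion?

1

Convergent coefficients and their comparison sets:
JS (methods 1·2): 0.72 vs {0.52, 0.51} → pass.
Aut (methods 1·2): 0.52 vs {0.52, 0.51} → fail.
1 of 2 fail.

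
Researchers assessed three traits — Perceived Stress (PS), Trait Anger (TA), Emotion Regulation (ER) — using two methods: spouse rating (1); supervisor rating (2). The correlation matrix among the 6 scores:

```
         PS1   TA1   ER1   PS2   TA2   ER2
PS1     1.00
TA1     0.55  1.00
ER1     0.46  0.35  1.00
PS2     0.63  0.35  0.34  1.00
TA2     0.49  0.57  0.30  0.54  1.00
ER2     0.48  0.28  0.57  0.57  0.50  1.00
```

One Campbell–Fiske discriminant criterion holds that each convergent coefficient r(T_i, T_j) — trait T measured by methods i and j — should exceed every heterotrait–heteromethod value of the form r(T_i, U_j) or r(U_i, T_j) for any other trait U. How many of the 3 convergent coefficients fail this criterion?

0

Checking each validity diagonal entry against its comparison values:
PS (methods 1·2): 0.63 vs {0.49, 0.35, 0.48, 0.34} → pass.
TA (methods 1·2): 0.57 vs {0.35, 0.49, 0.28, 0.30} → pass.
ER (methods 1·2): 0.57 vs {0.34, 0.48, 0.30, 0.28} → pass.
0 of 3 fail.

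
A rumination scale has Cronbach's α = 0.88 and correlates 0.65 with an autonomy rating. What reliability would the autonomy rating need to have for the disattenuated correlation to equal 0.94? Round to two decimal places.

r_true = r_obs / √(r_xx · r_yy) ⇒ 0.94 = 0.65 / √(0.88 · r_yy).
√(0.88 · r_yy) = 0.65 / 0.94 = 0.6915; 0.88 · r_yy = 0.4782; r_yy = 0.4782 / 0.88 ≈ 0.54.

0.54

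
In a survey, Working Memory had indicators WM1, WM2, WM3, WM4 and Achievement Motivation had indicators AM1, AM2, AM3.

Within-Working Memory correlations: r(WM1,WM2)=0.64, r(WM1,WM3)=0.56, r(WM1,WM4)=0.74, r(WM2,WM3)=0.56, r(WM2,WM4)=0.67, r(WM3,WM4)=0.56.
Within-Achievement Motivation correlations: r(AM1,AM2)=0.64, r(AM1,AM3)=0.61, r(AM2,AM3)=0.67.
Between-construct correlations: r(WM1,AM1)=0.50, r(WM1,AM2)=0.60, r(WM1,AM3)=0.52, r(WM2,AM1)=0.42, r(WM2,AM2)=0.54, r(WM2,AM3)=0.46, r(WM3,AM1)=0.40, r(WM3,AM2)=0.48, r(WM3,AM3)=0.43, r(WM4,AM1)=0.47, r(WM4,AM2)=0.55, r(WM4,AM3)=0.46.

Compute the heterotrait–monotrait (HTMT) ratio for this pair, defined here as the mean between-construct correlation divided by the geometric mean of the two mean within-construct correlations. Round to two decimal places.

Mean between = 5.83/12 = 0.4858.
Mean within-WM = 3.73/6 = 0.6217; mean within-AM = 1.92/3 = 0.6400.
Geometric mean = √(0.6217 × 0.6400) = 0.6308.
HTMT = 0.4858 / 0.6308 = 0.77.

0.77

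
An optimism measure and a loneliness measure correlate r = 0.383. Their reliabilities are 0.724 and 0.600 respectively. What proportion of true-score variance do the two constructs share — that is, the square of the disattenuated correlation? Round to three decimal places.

Disattenuated r = 0.383 / √(0.724 × 0.600) = 0.383 / 0.6591 = 0.5811.
Shared true-score variance = 0.5811² = 0.3377 ≈ 0.338.

0.338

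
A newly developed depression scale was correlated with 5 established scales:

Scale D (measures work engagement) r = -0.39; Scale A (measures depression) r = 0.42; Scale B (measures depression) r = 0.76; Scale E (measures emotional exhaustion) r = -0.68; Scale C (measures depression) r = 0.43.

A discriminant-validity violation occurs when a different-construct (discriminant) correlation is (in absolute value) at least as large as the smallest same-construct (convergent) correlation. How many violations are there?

1

Convergent (same construct = depression): Scale A, Scale B, Scale C.
Smallest convergent = 0.42. Discriminant |r|: 0.39, 0.68; count ≥ 0.42 → 1.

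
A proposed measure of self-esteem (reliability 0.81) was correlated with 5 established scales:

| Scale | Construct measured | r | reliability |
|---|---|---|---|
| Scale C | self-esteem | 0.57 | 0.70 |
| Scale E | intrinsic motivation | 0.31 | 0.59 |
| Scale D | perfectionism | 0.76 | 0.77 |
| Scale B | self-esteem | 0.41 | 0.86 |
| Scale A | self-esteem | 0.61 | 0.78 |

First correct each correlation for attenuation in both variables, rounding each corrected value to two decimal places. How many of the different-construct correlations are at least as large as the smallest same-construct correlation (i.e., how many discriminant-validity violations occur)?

1

Disattenuated r (r / √(r_scale · r_new)):
  Scale C (conv): 0.57 / √(0.70·0.81) = 0.76
  Scale E (disc): 0.31 / √(0.59·0.81) = 0.45
  Scale D (disc): 0.76 / √(0.77·0.81) = 0.96
  Scale B (conv): 0.41 / √(0.86·0.81) = 0.49
  Scale A (conv): 0.61 / √(0.78·0.81) = 0.77
Smallest convergent = 0.49. Discriminant values: 0.45, 0.96; count ≥ 0.49 → 1.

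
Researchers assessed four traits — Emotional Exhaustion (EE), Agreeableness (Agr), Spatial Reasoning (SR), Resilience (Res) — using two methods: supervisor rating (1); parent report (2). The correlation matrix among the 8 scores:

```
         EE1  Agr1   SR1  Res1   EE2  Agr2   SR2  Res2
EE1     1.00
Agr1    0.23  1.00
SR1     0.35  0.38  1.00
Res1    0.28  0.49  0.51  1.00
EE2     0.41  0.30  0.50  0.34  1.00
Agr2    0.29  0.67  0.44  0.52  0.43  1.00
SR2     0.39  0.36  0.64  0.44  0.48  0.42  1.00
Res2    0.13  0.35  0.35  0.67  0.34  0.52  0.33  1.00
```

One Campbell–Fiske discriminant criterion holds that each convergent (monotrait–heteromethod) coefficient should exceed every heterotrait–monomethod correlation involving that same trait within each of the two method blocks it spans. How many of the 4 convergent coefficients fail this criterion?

Each convergent coefficient versus the relevant comparison correlations:
EE (methods 1·2): 0.41 vs {0.23, 0.43, 0.35, 0.48, 0.28, 0.34} → fail.
Agr (methods 1·2): 0.67 vs {0.23, 0.43, 0.38, 0.42, 0.49, 0.52} → pass.
SR (methods 1·2): 0.64 vs {0.35, 0.48, 0.38, 0.42, 0.51, 0.33} → pass.
Res (methods 1·2): 0.67 vs {0.28, 0.34, 0.49, 0.52, 0.51, 0.33} → pass.
1 of 4 fail.

1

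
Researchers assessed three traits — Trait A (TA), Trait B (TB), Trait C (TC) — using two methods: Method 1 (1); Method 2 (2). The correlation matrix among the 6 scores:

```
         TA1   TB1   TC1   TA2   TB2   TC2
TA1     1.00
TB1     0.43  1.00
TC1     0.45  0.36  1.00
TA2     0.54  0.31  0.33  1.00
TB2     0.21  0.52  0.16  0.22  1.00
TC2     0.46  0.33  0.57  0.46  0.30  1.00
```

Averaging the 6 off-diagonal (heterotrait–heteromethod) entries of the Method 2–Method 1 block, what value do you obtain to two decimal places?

0.30

HTHM values (method 2 × method 1): 0.31, 0.33, 0.21, 0.16, 0.46, 0.33; mean = 1.80/6 = 0.30.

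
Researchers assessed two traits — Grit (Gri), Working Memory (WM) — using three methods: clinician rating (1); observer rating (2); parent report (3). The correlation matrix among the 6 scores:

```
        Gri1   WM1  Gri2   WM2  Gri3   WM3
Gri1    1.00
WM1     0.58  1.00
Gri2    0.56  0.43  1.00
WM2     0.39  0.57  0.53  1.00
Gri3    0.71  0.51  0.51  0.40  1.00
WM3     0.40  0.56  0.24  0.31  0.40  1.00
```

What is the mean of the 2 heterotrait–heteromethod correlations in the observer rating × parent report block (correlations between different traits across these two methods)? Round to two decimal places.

HTHM values (method 2 × method 3): 0.24, 0.40; mean = 0.64/2 = 0.32.

0.32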